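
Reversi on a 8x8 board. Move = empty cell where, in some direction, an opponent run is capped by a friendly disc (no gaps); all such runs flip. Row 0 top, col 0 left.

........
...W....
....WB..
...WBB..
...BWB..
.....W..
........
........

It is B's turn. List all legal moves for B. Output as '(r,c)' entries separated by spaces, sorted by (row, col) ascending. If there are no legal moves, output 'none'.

Answer: (0,2) (1,4) (2,3) (3,2) (5,3) (5,4) (6,5)

Derivation:
(0,2): flips 2 -> legal
(0,3): no bracket -> illegal
(0,4): no bracket -> illegal
(1,2): no bracket -> illegal
(1,4): flips 1 -> legal
(1,5): no bracket -> illegal
(2,2): no bracket -> illegal
(2,3): flips 2 -> legal
(3,2): flips 1 -> legal
(4,2): no bracket -> illegal
(4,6): no bracket -> illegal
(5,3): flips 1 -> legal
(5,4): flips 1 -> legal
(5,6): no bracket -> illegal
(6,4): no bracket -> illegal
(6,5): flips 1 -> legal
(6,6): no bracket -> illegal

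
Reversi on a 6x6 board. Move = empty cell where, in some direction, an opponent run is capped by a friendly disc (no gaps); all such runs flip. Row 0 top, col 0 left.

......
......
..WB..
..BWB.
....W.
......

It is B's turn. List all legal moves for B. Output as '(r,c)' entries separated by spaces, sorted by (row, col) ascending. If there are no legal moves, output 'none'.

(1,1): no bracket -> illegal
(1,2): flips 1 -> legal
(1,3): no bracket -> illegal
(2,1): flips 1 -> legal
(2,4): no bracket -> illegal
(3,1): no bracket -> illegal
(3,5): no bracket -> illegal
(4,2): no bracket -> illegal
(4,3): flips 1 -> legal
(4,5): no bracket -> illegal
(5,3): no bracket -> illegal
(5,4): flips 1 -> legal
(5,5): no bracket -> illegal

Answer: (1,2) (2,1) (4,3) (5,4)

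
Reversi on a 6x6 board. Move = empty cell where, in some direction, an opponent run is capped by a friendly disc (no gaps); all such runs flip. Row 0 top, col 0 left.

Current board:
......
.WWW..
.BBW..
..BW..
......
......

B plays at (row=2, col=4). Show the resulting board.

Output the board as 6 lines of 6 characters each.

Place B at (2,4); scan 8 dirs for brackets.
Dir NW: opp run (1,3), next='.' -> no flip
Dir N: first cell '.' (not opp) -> no flip
Dir NE: first cell '.' (not opp) -> no flip
Dir W: opp run (2,3) capped by B -> flip
Dir E: first cell '.' (not opp) -> no flip
Dir SW: opp run (3,3), next='.' -> no flip
Dir S: first cell '.' (not opp) -> no flip
Dir SE: first cell '.' (not opp) -> no flip
All flips: (2,3)

Answer: ......
.WWW..
.BBBB.
..BW..
......
......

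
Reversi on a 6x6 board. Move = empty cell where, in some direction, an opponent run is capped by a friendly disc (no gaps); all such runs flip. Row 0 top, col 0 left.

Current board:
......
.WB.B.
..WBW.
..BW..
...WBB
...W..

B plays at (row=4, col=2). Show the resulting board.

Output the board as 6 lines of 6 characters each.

Place B at (4,2); scan 8 dirs for brackets.
Dir NW: first cell '.' (not opp) -> no flip
Dir N: first cell 'B' (not opp) -> no flip
Dir NE: opp run (3,3) (2,4), next='.' -> no flip
Dir W: first cell '.' (not opp) -> no flip
Dir E: opp run (4,3) capped by B -> flip
Dir SW: first cell '.' (not opp) -> no flip
Dir S: first cell '.' (not opp) -> no flip
Dir SE: opp run (5,3), next=edge -> no flip
All flips: (4,3)

Answer: ......
.WB.B.
..WBW.
..BW..
..BBBB
...W..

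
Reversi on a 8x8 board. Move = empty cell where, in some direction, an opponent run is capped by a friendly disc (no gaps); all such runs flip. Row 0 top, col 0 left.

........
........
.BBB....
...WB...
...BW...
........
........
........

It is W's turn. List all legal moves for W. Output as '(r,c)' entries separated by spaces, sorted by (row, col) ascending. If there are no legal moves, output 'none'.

Answer: (1,1) (1,3) (2,4) (3,5) (4,2) (5,3)

Derivation:
(1,0): no bracket -> illegal
(1,1): flips 1 -> legal
(1,2): no bracket -> illegal
(1,3): flips 1 -> legal
(1,4): no bracket -> illegal
(2,0): no bracket -> illegal
(2,4): flips 1 -> legal
(2,5): no bracket -> illegal
(3,0): no bracket -> illegal
(3,1): no bracket -> illegal
(3,2): no bracket -> illegal
(3,5): flips 1 -> legal
(4,2): flips 1 -> legal
(4,5): no bracket -> illegal
(5,2): no bracket -> illegal
(5,3): flips 1 -> legal
(5,4): no bracket -> illegal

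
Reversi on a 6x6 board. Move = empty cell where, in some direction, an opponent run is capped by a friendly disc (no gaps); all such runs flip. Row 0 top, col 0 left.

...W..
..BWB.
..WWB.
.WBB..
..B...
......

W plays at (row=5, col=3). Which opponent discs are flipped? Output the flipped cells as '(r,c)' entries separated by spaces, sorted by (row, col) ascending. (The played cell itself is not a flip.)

Answer: (4,2)

Derivation:
Dir NW: opp run (4,2) capped by W -> flip
Dir N: first cell '.' (not opp) -> no flip
Dir NE: first cell '.' (not opp) -> no flip
Dir W: first cell '.' (not opp) -> no flip
Dir E: first cell '.' (not opp) -> no flip
Dir SW: edge -> no flip
Dir S: edge -> no flip
Dir SE: edge -> no flip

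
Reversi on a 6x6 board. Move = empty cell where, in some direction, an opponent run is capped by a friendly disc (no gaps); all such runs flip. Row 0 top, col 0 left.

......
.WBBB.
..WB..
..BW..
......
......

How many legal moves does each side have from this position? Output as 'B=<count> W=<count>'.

-- B to move --
(0,0): no bracket -> illegal
(0,1): no bracket -> illegal
(0,2): no bracket -> illegal
(1,0): flips 1 -> legal
(2,0): no bracket -> illegal
(2,1): flips 1 -> legal
(2,4): no bracket -> illegal
(3,1): flips 1 -> legal
(3,4): flips 1 -> legal
(4,2): no bracket -> illegal
(4,3): flips 1 -> legal
(4,4): no bracket -> illegal
B mobility = 5
-- W to move --
(0,1): no bracket -> illegal
(0,2): flips 1 -> legal
(0,3): flips 2 -> legal
(0,4): flips 1 -> legal
(0,5): no bracket -> illegal
(1,5): flips 3 -> legal
(2,1): no bracket -> illegal
(2,4): flips 1 -> legal
(2,5): no bracket -> illegal
(3,1): flips 1 -> legal
(3,4): no bracket -> illegal
(4,1): no bracket -> illegal
(4,2): flips 1 -> legal
(4,3): no bracket -> illegal
W mobility = 7

Answer: B=5 W=7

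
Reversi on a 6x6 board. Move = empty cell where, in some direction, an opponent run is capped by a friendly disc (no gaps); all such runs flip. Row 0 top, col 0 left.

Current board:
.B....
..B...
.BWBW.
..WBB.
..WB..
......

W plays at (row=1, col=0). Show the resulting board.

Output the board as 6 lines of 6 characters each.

Place W at (1,0); scan 8 dirs for brackets.
Dir NW: edge -> no flip
Dir N: first cell '.' (not opp) -> no flip
Dir NE: opp run (0,1), next=edge -> no flip
Dir W: edge -> no flip
Dir E: first cell '.' (not opp) -> no flip
Dir SW: edge -> no flip
Dir S: first cell '.' (not opp) -> no flip
Dir SE: opp run (2,1) capped by W -> flip
All flips: (2,1)

Answer: .B....
W.B...
.WWBW.
..WBB.
..WB..
......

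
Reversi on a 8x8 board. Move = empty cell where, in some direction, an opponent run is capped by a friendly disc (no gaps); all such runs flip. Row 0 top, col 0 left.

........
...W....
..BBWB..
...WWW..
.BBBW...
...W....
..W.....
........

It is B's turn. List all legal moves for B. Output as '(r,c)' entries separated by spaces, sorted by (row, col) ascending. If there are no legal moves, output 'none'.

(0,2): no bracket -> illegal
(0,3): flips 1 -> legal
(0,4): flips 1 -> legal
(1,2): no bracket -> illegal
(1,4): no bracket -> illegal
(1,5): flips 2 -> legal
(2,6): no bracket -> illegal
(3,2): no bracket -> illegal
(3,6): no bracket -> illegal
(4,5): flips 3 -> legal
(4,6): no bracket -> illegal
(5,1): no bracket -> illegal
(5,2): no bracket -> illegal
(5,4): no bracket -> illegal
(5,5): flips 2 -> legal
(6,1): no bracket -> illegal
(6,3): flips 1 -> legal
(6,4): flips 1 -> legal
(7,1): no bracket -> illegal
(7,2): no bracket -> illegal
(7,3): no bracket -> illegal

Answer: (0,3) (0,4) (1,5) (4,5) (5,5) (6,3) (6,4)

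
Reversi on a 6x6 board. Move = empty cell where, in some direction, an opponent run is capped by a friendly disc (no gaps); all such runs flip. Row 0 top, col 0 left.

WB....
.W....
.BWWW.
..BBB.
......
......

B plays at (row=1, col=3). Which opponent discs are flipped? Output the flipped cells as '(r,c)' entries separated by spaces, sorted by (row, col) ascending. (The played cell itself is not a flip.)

Answer: (2,3)

Derivation:
Dir NW: first cell '.' (not opp) -> no flip
Dir N: first cell '.' (not opp) -> no flip
Dir NE: first cell '.' (not opp) -> no flip
Dir W: first cell '.' (not opp) -> no flip
Dir E: first cell '.' (not opp) -> no flip
Dir SW: opp run (2,2), next='.' -> no flip
Dir S: opp run (2,3) capped by B -> flip
Dir SE: opp run (2,4), next='.' -> no flip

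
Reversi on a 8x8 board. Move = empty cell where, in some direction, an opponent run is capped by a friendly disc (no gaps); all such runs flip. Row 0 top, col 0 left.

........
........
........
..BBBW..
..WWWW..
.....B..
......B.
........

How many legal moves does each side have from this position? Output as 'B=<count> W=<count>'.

-- B to move --
(2,4): no bracket -> illegal
(2,5): flips 2 -> legal
(2,6): no bracket -> illegal
(3,1): no bracket -> illegal
(3,6): flips 1 -> legal
(4,1): no bracket -> illegal
(4,6): no bracket -> illegal
(5,1): flips 1 -> legal
(5,2): flips 2 -> legal
(5,3): flips 1 -> legal
(5,4): flips 2 -> legal
(5,6): flips 1 -> legal
B mobility = 7
-- W to move --
(2,1): flips 1 -> legal
(2,2): flips 2 -> legal
(2,3): flips 2 -> legal
(2,4): flips 2 -> legal
(2,5): flips 1 -> legal
(3,1): flips 3 -> legal
(4,1): no bracket -> illegal
(4,6): no bracket -> illegal
(5,4): no bracket -> illegal
(5,6): no bracket -> illegal
(5,7): no bracket -> illegal
(6,4): no bracket -> illegal
(6,5): flips 1 -> legal
(6,7): no bracket -> illegal
(7,5): no bracket -> illegal
(7,6): no bracket -> illegal
(7,7): flips 2 -> legal
W mobility = 8

Answer: B=7 W=8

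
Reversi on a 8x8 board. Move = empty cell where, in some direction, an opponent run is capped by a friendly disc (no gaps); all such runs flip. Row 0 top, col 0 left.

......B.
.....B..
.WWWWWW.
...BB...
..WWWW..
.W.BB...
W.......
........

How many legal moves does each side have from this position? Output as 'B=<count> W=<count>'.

-- B to move --
(1,0): no bracket -> illegal
(1,1): flips 1 -> legal
(1,2): flips 1 -> legal
(1,3): flips 1 -> legal
(1,4): flips 1 -> legal
(1,6): flips 1 -> legal
(1,7): no bracket -> illegal
(2,0): no bracket -> illegal
(2,7): no bracket -> illegal
(3,0): no bracket -> illegal
(3,1): flips 1 -> legal
(3,2): flips 1 -> legal
(3,5): flips 2 -> legal
(3,6): flips 1 -> legal
(3,7): flips 1 -> legal
(4,0): no bracket -> illegal
(4,1): no bracket -> illegal
(4,6): no bracket -> illegal
(5,0): no bracket -> illegal
(5,2): flips 1 -> legal
(5,5): flips 1 -> legal
(5,6): flips 1 -> legal
(6,1): no bracket -> illegal
(6,2): no bracket -> illegal
(7,0): no bracket -> illegal
(7,1): no bracket -> illegal
B mobility = 13
-- W to move --
(0,4): flips 1 -> legal
(0,5): flips 1 -> legal
(0,7): no bracket -> illegal
(1,4): no bracket -> illegal
(1,6): no bracket -> illegal
(1,7): no bracket -> illegal
(3,2): no bracket -> illegal
(3,5): no bracket -> illegal
(5,2): no bracket -> illegal
(5,5): no bracket -> illegal
(6,2): flips 1 -> legal
(6,3): flips 2 -> legal
(6,4): flips 2 -> legal
(6,5): flips 1 -> legal
W mobility = 6

Answer: B=13 W=6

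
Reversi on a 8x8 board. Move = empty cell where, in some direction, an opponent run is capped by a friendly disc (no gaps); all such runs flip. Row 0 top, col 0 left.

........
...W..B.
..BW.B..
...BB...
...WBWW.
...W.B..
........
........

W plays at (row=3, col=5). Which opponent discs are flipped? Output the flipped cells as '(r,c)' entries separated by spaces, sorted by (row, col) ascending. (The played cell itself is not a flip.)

Dir NW: first cell '.' (not opp) -> no flip
Dir N: opp run (2,5), next='.' -> no flip
Dir NE: first cell '.' (not opp) -> no flip
Dir W: opp run (3,4) (3,3), next='.' -> no flip
Dir E: first cell '.' (not opp) -> no flip
Dir SW: opp run (4,4) capped by W -> flip
Dir S: first cell 'W' (not opp) -> no flip
Dir SE: first cell 'W' (not opp) -> no flip

Answer: (4,4)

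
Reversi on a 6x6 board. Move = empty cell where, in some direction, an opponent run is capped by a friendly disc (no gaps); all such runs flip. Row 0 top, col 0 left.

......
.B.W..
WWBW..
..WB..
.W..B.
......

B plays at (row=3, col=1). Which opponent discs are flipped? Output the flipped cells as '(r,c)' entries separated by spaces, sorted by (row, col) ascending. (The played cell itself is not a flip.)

Dir NW: opp run (2,0), next=edge -> no flip
Dir N: opp run (2,1) capped by B -> flip
Dir NE: first cell 'B' (not opp) -> no flip
Dir W: first cell '.' (not opp) -> no flip
Dir E: opp run (3,2) capped by B -> flip
Dir SW: first cell '.' (not opp) -> no flip
Dir S: opp run (4,1), next='.' -> no flip
Dir SE: first cell '.' (not opp) -> no flip

Answer: (2,1) (3,2)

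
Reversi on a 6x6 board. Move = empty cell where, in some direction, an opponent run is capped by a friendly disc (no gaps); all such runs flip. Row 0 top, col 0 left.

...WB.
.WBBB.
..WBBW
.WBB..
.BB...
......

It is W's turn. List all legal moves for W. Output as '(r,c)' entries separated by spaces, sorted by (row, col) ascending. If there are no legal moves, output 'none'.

(0,1): no bracket -> illegal
(0,2): flips 1 -> legal
(0,5): flips 1 -> legal
(1,5): flips 3 -> legal
(2,1): flips 1 -> legal
(3,0): no bracket -> illegal
(3,4): flips 2 -> legal
(3,5): no bracket -> illegal
(4,0): no bracket -> illegal
(4,3): flips 3 -> legal
(4,4): flips 1 -> legal
(5,0): no bracket -> illegal
(5,1): flips 1 -> legal
(5,2): flips 2 -> legal
(5,3): flips 1 -> legal

Answer: (0,2) (0,5) (1,5) (2,1) (3,4) (4,3) (4,4) (5,1) (5,2) (5,3)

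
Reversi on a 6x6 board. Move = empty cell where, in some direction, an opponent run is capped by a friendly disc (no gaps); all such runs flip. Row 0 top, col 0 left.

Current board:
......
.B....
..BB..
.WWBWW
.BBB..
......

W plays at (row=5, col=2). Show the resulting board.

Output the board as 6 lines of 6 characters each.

Answer: ......
.B....
..BB..
.WWBWW
.BWW..
..W...

Derivation:
Place W at (5,2); scan 8 dirs for brackets.
Dir NW: opp run (4,1), next='.' -> no flip
Dir N: opp run (4,2) capped by W -> flip
Dir NE: opp run (4,3) capped by W -> flip
Dir W: first cell '.' (not opp) -> no flip
Dir E: first cell '.' (not opp) -> no flip
Dir SW: edge -> no flip
Dir S: edge -> no flip
Dir SE: edge -> no flip
All flips: (4,2) (4,3)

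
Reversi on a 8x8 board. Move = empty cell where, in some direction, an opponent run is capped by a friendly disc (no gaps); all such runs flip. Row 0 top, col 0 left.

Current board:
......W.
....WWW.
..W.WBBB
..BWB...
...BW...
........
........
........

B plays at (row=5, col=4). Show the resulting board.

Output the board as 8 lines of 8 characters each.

Place B at (5,4); scan 8 dirs for brackets.
Dir NW: first cell 'B' (not opp) -> no flip
Dir N: opp run (4,4) capped by B -> flip
Dir NE: first cell '.' (not opp) -> no flip
Dir W: first cell '.' (not opp) -> no flip
Dir E: first cell '.' (not opp) -> no flip
Dir SW: first cell '.' (not opp) -> no flip
Dir S: first cell '.' (not opp) -> no flip
Dir SE: first cell '.' (not opp) -> no flip
All flips: (4,4)

Answer: ......W.
....WWW.
..W.WBBB
..BWB...
...BB...
....B...
........
........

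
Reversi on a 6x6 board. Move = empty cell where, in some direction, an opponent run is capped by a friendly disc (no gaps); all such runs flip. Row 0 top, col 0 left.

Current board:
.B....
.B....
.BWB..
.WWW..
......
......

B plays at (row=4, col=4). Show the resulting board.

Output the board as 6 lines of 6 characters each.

Answer: .B....
.B....
.BBB..
.WWB..
....B.
......

Derivation:
Place B at (4,4); scan 8 dirs for brackets.
Dir NW: opp run (3,3) (2,2) capped by B -> flip
Dir N: first cell '.' (not opp) -> no flip
Dir NE: first cell '.' (not opp) -> no flip
Dir W: first cell '.' (not opp) -> no flip
Dir E: first cell '.' (not opp) -> no flip
Dir SW: first cell '.' (not opp) -> no flip
Dir S: first cell '.' (not opp) -> no flip
Dir SE: first cell '.' (not opp) -> no flip
All flips: (2,2) (3,3)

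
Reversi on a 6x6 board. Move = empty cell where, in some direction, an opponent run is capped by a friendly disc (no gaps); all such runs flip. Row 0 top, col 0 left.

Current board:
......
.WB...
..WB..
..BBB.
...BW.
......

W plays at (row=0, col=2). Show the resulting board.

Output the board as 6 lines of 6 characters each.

Place W at (0,2); scan 8 dirs for brackets.
Dir NW: edge -> no flip
Dir N: edge -> no flip
Dir NE: edge -> no flip
Dir W: first cell '.' (not opp) -> no flip
Dir E: first cell '.' (not opp) -> no flip
Dir SW: first cell 'W' (not opp) -> no flip
Dir S: opp run (1,2) capped by W -> flip
Dir SE: first cell '.' (not opp) -> no flip
All flips: (1,2)

Answer: ..W...
.WW...
..WB..
..BBB.
...BW.
......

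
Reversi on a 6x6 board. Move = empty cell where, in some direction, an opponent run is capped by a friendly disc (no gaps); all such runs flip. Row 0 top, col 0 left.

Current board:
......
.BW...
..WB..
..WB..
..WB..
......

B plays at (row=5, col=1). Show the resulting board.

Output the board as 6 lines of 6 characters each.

Place B at (5,1); scan 8 dirs for brackets.
Dir NW: first cell '.' (not opp) -> no flip
Dir N: first cell '.' (not opp) -> no flip
Dir NE: opp run (4,2) capped by B -> flip
Dir W: first cell '.' (not opp) -> no flip
Dir E: first cell '.' (not opp) -> no flip
Dir SW: edge -> no flip
Dir S: edge -> no flip
Dir SE: edge -> no flip
All flips: (4,2)

Answer: ......
.BW...
..WB..
..WB..
..BB..
.B....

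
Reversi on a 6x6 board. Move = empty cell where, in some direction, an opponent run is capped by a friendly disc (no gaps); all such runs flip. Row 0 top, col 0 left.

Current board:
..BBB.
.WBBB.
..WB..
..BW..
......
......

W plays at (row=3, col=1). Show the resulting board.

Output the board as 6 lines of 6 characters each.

Place W at (3,1); scan 8 dirs for brackets.
Dir NW: first cell '.' (not opp) -> no flip
Dir N: first cell '.' (not opp) -> no flip
Dir NE: first cell 'W' (not opp) -> no flip
Dir W: first cell '.' (not opp) -> no flip
Dir E: opp run (3,2) capped by W -> flip
Dir SW: first cell '.' (not opp) -> no flip
Dir S: first cell '.' (not opp) -> no flip
Dir SE: first cell '.' (not opp) -> no flip
All flips: (3,2)

Answer: ..BBB.
.WBBB.
..WB..
.WWW..
......
......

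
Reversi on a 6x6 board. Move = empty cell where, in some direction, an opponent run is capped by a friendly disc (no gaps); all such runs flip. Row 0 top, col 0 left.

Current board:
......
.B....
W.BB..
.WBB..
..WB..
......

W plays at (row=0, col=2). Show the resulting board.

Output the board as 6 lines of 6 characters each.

Answer: ..W...
.W....
W.BB..
.WBB..
..WB..
......

Derivation:
Place W at (0,2); scan 8 dirs for brackets.
Dir NW: edge -> no flip
Dir N: edge -> no flip
Dir NE: edge -> no flip
Dir W: first cell '.' (not opp) -> no flip
Dir E: first cell '.' (not opp) -> no flip
Dir SW: opp run (1,1) capped by W -> flip
Dir S: first cell '.' (not opp) -> no flip
Dir SE: first cell '.' (not opp) -> no flip
All flips: (1,1)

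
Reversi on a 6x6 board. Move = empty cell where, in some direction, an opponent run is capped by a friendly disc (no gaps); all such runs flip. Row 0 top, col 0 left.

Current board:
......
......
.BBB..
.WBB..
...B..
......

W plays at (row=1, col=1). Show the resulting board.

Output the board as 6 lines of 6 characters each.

Answer: ......
.W....
.WBB..
.WBB..
...B..
......

Derivation:
Place W at (1,1); scan 8 dirs for brackets.
Dir NW: first cell '.' (not opp) -> no flip
Dir N: first cell '.' (not opp) -> no flip
Dir NE: first cell '.' (not opp) -> no flip
Dir W: first cell '.' (not opp) -> no flip
Dir E: first cell '.' (not opp) -> no flip
Dir SW: first cell '.' (not opp) -> no flip
Dir S: opp run (2,1) capped by W -> flip
Dir SE: opp run (2,2) (3,3), next='.' -> no flip
All flips: (2,1)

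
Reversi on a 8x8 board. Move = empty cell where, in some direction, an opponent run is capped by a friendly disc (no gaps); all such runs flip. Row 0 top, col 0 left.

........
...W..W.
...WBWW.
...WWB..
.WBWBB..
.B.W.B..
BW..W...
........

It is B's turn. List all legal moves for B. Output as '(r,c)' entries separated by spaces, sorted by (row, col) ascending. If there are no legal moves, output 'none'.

(0,2): flips 1 -> legal
(0,3): no bracket -> illegal
(0,4): no bracket -> illegal
(0,5): no bracket -> illegal
(0,6): no bracket -> illegal
(0,7): no bracket -> illegal
(1,2): flips 2 -> legal
(1,4): no bracket -> illegal
(1,5): flips 1 -> legal
(1,7): flips 1 -> legal
(2,2): flips 2 -> legal
(2,7): flips 2 -> legal
(3,0): no bracket -> illegal
(3,1): flips 1 -> legal
(3,2): flips 2 -> legal
(3,6): no bracket -> illegal
(3,7): no bracket -> illegal
(4,0): flips 1 -> legal
(5,0): no bracket -> illegal
(5,2): no bracket -> illegal
(5,4): no bracket -> illegal
(6,2): flips 2 -> legal
(6,3): no bracket -> illegal
(6,5): no bracket -> illegal
(7,0): no bracket -> illegal
(7,1): flips 1 -> legal
(7,2): no bracket -> illegal
(7,3): flips 1 -> legal
(7,4): no bracket -> illegal
(7,5): flips 2 -> legal

Answer: (0,2) (1,2) (1,5) (1,7) (2,2) (2,7) (3,1) (3,2) (4,0) (6,2) (7,1) (7,3) (7,5)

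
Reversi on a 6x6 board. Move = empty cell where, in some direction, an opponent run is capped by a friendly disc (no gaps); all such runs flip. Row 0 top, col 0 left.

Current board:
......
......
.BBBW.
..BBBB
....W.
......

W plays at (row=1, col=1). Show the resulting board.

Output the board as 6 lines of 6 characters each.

Place W at (1,1); scan 8 dirs for brackets.
Dir NW: first cell '.' (not opp) -> no flip
Dir N: first cell '.' (not opp) -> no flip
Dir NE: first cell '.' (not opp) -> no flip
Dir W: first cell '.' (not opp) -> no flip
Dir E: first cell '.' (not opp) -> no flip
Dir SW: first cell '.' (not opp) -> no flip
Dir S: opp run (2,1), next='.' -> no flip
Dir SE: opp run (2,2) (3,3) capped by W -> flip
All flips: (2,2) (3,3)

Answer: ......
.W....
.BWBW.
..BWBB
....W.
......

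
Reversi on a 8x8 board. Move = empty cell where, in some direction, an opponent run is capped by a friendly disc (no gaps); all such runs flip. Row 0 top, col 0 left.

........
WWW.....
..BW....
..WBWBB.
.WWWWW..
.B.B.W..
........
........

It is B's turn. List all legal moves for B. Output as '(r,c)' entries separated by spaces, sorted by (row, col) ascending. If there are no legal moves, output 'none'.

Answer: (0,0) (0,2) (1,3) (2,4) (3,1) (5,2) (5,4) (6,5) (6,6)

Derivation:
(0,0): flips 1 -> legal
(0,1): no bracket -> illegal
(0,2): flips 1 -> legal
(0,3): no bracket -> illegal
(1,3): flips 1 -> legal
(1,4): no bracket -> illegal
(2,0): no bracket -> illegal
(2,1): no bracket -> illegal
(2,4): flips 1 -> legal
(2,5): no bracket -> illegal
(3,0): no bracket -> illegal
(3,1): flips 3 -> legal
(4,0): no bracket -> illegal
(4,6): no bracket -> illegal
(5,0): no bracket -> illegal
(5,2): flips 2 -> legal
(5,4): flips 1 -> legal
(5,6): no bracket -> illegal
(6,4): no bracket -> illegal
(6,5): flips 2 -> legal
(6,6): flips 2 -> legal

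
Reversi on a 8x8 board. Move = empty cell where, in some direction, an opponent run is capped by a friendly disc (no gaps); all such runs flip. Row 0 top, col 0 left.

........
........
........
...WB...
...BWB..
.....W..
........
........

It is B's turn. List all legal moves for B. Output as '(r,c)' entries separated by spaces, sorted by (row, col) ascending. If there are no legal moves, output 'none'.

(2,2): no bracket -> illegal
(2,3): flips 1 -> legal
(2,4): no bracket -> illegal
(3,2): flips 1 -> legal
(3,5): no bracket -> illegal
(4,2): no bracket -> illegal
(4,6): no bracket -> illegal
(5,3): no bracket -> illegal
(5,4): flips 1 -> legal
(5,6): no bracket -> illegal
(6,4): no bracket -> illegal
(6,5): flips 1 -> legal
(6,6): no bracket -> illegal

Answer: (2,3) (3,2) (5,4) (6,5)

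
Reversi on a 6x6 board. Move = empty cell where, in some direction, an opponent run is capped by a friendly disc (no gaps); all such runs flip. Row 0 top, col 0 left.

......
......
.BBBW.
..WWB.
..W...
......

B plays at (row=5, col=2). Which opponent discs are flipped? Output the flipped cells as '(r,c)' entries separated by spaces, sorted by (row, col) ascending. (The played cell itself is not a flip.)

Dir NW: first cell '.' (not opp) -> no flip
Dir N: opp run (4,2) (3,2) capped by B -> flip
Dir NE: first cell '.' (not opp) -> no flip
Dir W: first cell '.' (not opp) -> no flip
Dir E: first cell '.' (not opp) -> no flip
Dir SW: edge -> no flip
Dir S: edge -> no flip
Dir SE: edge -> no flip

Answer: (3,2) (4,2)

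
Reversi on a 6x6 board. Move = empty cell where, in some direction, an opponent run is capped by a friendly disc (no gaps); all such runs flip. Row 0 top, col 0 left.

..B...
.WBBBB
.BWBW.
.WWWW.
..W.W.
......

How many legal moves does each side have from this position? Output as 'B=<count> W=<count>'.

Answer: B=12 W=6

Derivation:
-- B to move --
(0,0): no bracket -> illegal
(0,1): flips 1 -> legal
(1,0): flips 1 -> legal
(2,0): flips 1 -> legal
(2,5): flips 1 -> legal
(3,0): no bracket -> illegal
(3,5): flips 1 -> legal
(4,0): flips 2 -> legal
(4,1): flips 2 -> legal
(4,3): flips 2 -> legal
(4,5): flips 1 -> legal
(5,1): flips 3 -> legal
(5,2): flips 3 -> legal
(5,3): no bracket -> illegal
(5,4): flips 3 -> legal
(5,5): no bracket -> illegal
B mobility = 12
-- W to move --
(0,1): flips 2 -> legal
(0,3): flips 2 -> legal
(0,4): flips 2 -> legal
(0,5): flips 2 -> legal
(1,0): flips 1 -> legal
(2,0): flips 1 -> legal
(2,5): no bracket -> illegal
(3,0): no bracket -> illegal
W mobility = 6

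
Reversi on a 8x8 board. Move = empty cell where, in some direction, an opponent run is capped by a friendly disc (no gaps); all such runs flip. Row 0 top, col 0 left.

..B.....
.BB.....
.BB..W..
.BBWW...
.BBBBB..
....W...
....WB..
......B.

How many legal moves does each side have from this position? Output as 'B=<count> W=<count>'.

Answer: B=6 W=10

Derivation:
-- B to move --
(1,4): no bracket -> illegal
(1,5): no bracket -> illegal
(1,6): flips 2 -> legal
(2,3): flips 2 -> legal
(2,4): flips 2 -> legal
(2,6): no bracket -> illegal
(3,5): flips 2 -> legal
(3,6): no bracket -> illegal
(5,3): no bracket -> illegal
(5,5): no bracket -> illegal
(6,3): flips 2 -> legal
(7,3): no bracket -> illegal
(7,4): flips 2 -> legal
(7,5): no bracket -> illegal
B mobility = 6
-- W to move --
(0,0): flips 2 -> legal
(0,1): no bracket -> illegal
(0,3): no bracket -> illegal
(1,0): flips 3 -> legal
(1,3): no bracket -> illegal
(2,0): no bracket -> illegal
(2,3): no bracket -> illegal
(3,0): flips 2 -> legal
(3,5): no bracket -> illegal
(3,6): flips 1 -> legal
(4,0): no bracket -> illegal
(4,6): no bracket -> illegal
(5,0): no bracket -> illegal
(5,1): flips 1 -> legal
(5,2): flips 1 -> legal
(5,3): flips 1 -> legal
(5,5): flips 1 -> legal
(5,6): flips 1 -> legal
(6,6): flips 1 -> legal
(6,7): no bracket -> illegal
(7,4): no bracket -> illegal
(7,5): no bracket -> illegal
(7,7): no bracket -> illegal
W mobility = 10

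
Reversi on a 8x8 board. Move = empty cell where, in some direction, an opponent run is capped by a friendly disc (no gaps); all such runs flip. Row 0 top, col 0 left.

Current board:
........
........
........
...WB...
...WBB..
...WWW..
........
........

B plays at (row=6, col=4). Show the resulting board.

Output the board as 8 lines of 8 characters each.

Answer: ........
........
........
...WB...
...WBB..
...WBW..
....B...
........

Derivation:
Place B at (6,4); scan 8 dirs for brackets.
Dir NW: opp run (5,3), next='.' -> no flip
Dir N: opp run (5,4) capped by B -> flip
Dir NE: opp run (5,5), next='.' -> no flip
Dir W: first cell '.' (not opp) -> no flip
Dir E: first cell '.' (not opp) -> no flip
Dir SW: first cell '.' (not opp) -> no flip
Dir S: first cell '.' (not opp) -> no flip
Dir SE: first cell '.' (not opp) -> no flip
All flips: (5,4)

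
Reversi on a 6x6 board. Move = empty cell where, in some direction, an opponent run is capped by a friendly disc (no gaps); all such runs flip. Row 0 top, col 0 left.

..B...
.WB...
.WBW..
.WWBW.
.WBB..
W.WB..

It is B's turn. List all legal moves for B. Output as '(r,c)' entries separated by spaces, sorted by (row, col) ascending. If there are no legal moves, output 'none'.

Answer: (0,0) (1,0) (1,3) (2,0) (2,4) (2,5) (3,0) (3,5) (4,0) (4,5) (5,1)

Derivation:
(0,0): flips 1 -> legal
(0,1): no bracket -> illegal
(1,0): flips 3 -> legal
(1,3): flips 1 -> legal
(1,4): no bracket -> illegal
(2,0): flips 3 -> legal
(2,4): flips 1 -> legal
(2,5): flips 1 -> legal
(3,0): flips 3 -> legal
(3,5): flips 1 -> legal
(4,0): flips 2 -> legal
(4,4): no bracket -> illegal
(4,5): flips 2 -> legal
(5,1): flips 1 -> legal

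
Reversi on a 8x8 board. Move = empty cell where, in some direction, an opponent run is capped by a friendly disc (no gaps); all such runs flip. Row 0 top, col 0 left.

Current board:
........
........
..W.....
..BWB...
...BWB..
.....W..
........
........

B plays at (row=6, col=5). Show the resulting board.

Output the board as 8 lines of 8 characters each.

Answer: ........
........
..W.....
..BWB...
...BWB..
.....B..
.....B..
........

Derivation:
Place B at (6,5); scan 8 dirs for brackets.
Dir NW: first cell '.' (not opp) -> no flip
Dir N: opp run (5,5) capped by B -> flip
Dir NE: first cell '.' (not opp) -> no flip
Dir W: first cell '.' (not opp) -> no flip
Dir E: first cell '.' (not opp) -> no flip
Dir SW: first cell '.' (not opp) -> no flip
Dir S: first cell '.' (not opp) -> no flip
Dir SE: first cell '.' (not opp) -> no flip
All flips: (5,5)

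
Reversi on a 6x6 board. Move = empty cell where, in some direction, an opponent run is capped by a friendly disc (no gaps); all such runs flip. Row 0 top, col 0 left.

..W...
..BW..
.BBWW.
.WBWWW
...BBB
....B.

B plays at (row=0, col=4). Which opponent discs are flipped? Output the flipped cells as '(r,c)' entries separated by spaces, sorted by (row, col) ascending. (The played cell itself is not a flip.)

Dir NW: edge -> no flip
Dir N: edge -> no flip
Dir NE: edge -> no flip
Dir W: first cell '.' (not opp) -> no flip
Dir E: first cell '.' (not opp) -> no flip
Dir SW: opp run (1,3) capped by B -> flip
Dir S: first cell '.' (not opp) -> no flip
Dir SE: first cell '.' (not opp) -> no flip

Answer: (1,3)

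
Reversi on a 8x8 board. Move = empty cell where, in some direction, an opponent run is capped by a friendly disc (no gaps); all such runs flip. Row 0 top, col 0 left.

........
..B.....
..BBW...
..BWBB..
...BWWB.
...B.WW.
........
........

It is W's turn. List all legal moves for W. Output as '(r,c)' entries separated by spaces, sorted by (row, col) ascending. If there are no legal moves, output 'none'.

Answer: (0,1) (1,1) (1,3) (2,1) (2,5) (2,6) (3,1) (3,6) (3,7) (4,2) (4,7) (5,7) (6,2) (6,3)

Derivation:
(0,1): flips 3 -> legal
(0,2): no bracket -> illegal
(0,3): no bracket -> illegal
(1,1): flips 1 -> legal
(1,3): flips 1 -> legal
(1,4): no bracket -> illegal
(2,1): flips 2 -> legal
(2,5): flips 1 -> legal
(2,6): flips 1 -> legal
(3,1): flips 1 -> legal
(3,6): flips 3 -> legal
(3,7): flips 1 -> legal
(4,1): no bracket -> illegal
(4,2): flips 1 -> legal
(4,7): flips 1 -> legal
(5,2): no bracket -> illegal
(5,4): no bracket -> illegal
(5,7): flips 2 -> legal
(6,2): flips 1 -> legal
(6,3): flips 2 -> legal
(6,4): no bracket -> illegal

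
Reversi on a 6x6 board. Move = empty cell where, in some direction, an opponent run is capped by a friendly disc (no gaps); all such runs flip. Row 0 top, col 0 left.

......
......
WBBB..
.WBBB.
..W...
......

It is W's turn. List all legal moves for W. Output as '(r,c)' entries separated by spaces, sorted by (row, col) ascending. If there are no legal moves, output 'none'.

Answer: (1,1) (1,2) (1,3) (2,4) (3,5)

Derivation:
(1,0): no bracket -> illegal
(1,1): flips 1 -> legal
(1,2): flips 2 -> legal
(1,3): flips 1 -> legal
(1,4): no bracket -> illegal
(2,4): flips 4 -> legal
(2,5): no bracket -> illegal
(3,0): no bracket -> illegal
(3,5): flips 3 -> legal
(4,1): no bracket -> illegal
(4,3): no bracket -> illegal
(4,4): no bracket -> illegal
(4,5): no bracket -> illegal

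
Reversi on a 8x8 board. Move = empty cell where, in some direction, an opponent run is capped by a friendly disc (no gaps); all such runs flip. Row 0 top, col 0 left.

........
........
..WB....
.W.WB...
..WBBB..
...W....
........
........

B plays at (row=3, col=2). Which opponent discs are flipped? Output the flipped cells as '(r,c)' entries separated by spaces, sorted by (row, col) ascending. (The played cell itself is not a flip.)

Answer: (3,3)

Derivation:
Dir NW: first cell '.' (not opp) -> no flip
Dir N: opp run (2,2), next='.' -> no flip
Dir NE: first cell 'B' (not opp) -> no flip
Dir W: opp run (3,1), next='.' -> no flip
Dir E: opp run (3,3) capped by B -> flip
Dir SW: first cell '.' (not opp) -> no flip
Dir S: opp run (4,2), next='.' -> no flip
Dir SE: first cell 'B' (not opp) -> no flip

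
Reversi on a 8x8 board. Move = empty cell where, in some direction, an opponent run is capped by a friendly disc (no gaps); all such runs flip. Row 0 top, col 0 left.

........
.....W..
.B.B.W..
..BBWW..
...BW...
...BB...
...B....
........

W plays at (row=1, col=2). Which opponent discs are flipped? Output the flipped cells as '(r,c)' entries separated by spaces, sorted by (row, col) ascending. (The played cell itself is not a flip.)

Dir NW: first cell '.' (not opp) -> no flip
Dir N: first cell '.' (not opp) -> no flip
Dir NE: first cell '.' (not opp) -> no flip
Dir W: first cell '.' (not opp) -> no flip
Dir E: first cell '.' (not opp) -> no flip
Dir SW: opp run (2,1), next='.' -> no flip
Dir S: first cell '.' (not opp) -> no flip
Dir SE: opp run (2,3) capped by W -> flip

Answer: (2,3)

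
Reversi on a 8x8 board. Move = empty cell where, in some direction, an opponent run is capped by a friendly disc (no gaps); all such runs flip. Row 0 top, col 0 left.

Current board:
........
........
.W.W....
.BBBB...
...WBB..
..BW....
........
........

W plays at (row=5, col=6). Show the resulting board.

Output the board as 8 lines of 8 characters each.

Place W at (5,6); scan 8 dirs for brackets.
Dir NW: opp run (4,5) (3,4) capped by W -> flip
Dir N: first cell '.' (not opp) -> no flip
Dir NE: first cell '.' (not opp) -> no flip
Dir W: first cell '.' (not opp) -> no flip
Dir E: first cell '.' (not opp) -> no flip
Dir SW: first cell '.' (not opp) -> no flip
Dir S: first cell '.' (not opp) -> no flip
Dir SE: first cell '.' (not opp) -> no flip
All flips: (3,4) (4,5)

Answer: ........
........
.W.W....
.BBBW...
...WBW..
..BW..W.
........
........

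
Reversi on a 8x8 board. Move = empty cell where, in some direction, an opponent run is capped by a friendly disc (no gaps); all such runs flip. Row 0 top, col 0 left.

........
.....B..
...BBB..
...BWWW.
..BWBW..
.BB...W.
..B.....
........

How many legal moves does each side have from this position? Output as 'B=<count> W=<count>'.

-- B to move --
(2,6): flips 1 -> legal
(2,7): no bracket -> illegal
(3,2): no bracket -> illegal
(3,7): flips 3 -> legal
(4,6): flips 2 -> legal
(4,7): flips 1 -> legal
(5,3): flips 1 -> legal
(5,4): no bracket -> illegal
(5,5): flips 2 -> legal
(5,7): no bracket -> illegal
(6,5): no bracket -> illegal
(6,6): no bracket -> illegal
(6,7): flips 3 -> legal
B mobility = 7
-- W to move --
(0,4): no bracket -> illegal
(0,5): flips 2 -> legal
(0,6): no bracket -> illegal
(1,2): flips 1 -> legal
(1,3): flips 3 -> legal
(1,4): flips 2 -> legal
(1,6): flips 1 -> legal
(2,2): no bracket -> illegal
(2,6): no bracket -> illegal
(3,1): no bracket -> illegal
(3,2): flips 1 -> legal
(4,0): no bracket -> illegal
(4,1): flips 1 -> legal
(5,0): no bracket -> illegal
(5,3): flips 1 -> legal
(5,4): flips 1 -> legal
(5,5): no bracket -> illegal
(6,0): no bracket -> illegal
(6,1): flips 1 -> legal
(6,3): no bracket -> illegal
(7,1): no bracket -> illegal
(7,2): no bracket -> illegal
(7,3): no bracket -> illegal
W mobility = 10

Answer: B=7 W=10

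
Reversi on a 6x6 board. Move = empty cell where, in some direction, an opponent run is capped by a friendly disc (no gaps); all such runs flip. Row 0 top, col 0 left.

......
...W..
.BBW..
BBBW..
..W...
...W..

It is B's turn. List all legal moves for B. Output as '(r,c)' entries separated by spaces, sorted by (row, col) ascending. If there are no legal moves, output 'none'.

(0,2): no bracket -> illegal
(0,3): no bracket -> illegal
(0,4): flips 1 -> legal
(1,2): no bracket -> illegal
(1,4): flips 1 -> legal
(2,4): flips 1 -> legal
(3,4): flips 1 -> legal
(4,1): no bracket -> illegal
(4,3): no bracket -> illegal
(4,4): flips 1 -> legal
(5,1): no bracket -> illegal
(5,2): flips 1 -> legal
(5,4): no bracket -> illegal

Answer: (0,4) (1,4) (2,4) (3,4) (4,4) (5,2)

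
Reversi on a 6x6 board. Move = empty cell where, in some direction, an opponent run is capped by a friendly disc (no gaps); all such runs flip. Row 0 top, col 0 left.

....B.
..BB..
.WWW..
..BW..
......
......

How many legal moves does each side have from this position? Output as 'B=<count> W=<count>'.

-- B to move --
(1,0): flips 1 -> legal
(1,1): no bracket -> illegal
(1,4): flips 1 -> legal
(2,0): no bracket -> illegal
(2,4): no bracket -> illegal
(3,0): flips 1 -> legal
(3,1): flips 1 -> legal
(3,4): flips 2 -> legal
(4,2): no bracket -> illegal
(4,3): flips 2 -> legal
(4,4): no bracket -> illegal
B mobility = 6
-- W to move --
(0,1): flips 1 -> legal
(0,2): flips 1 -> legal
(0,3): flips 2 -> legal
(0,5): no bracket -> illegal
(1,1): no bracket -> illegal
(1,4): no bracket -> illegal
(1,5): no bracket -> illegal
(2,4): no bracket -> illegal
(3,1): flips 1 -> legal
(4,1): flips 1 -> legal
(4,2): flips 1 -> legal
(4,3): flips 1 -> legal
W mobility = 7

Answer: B=6 W=7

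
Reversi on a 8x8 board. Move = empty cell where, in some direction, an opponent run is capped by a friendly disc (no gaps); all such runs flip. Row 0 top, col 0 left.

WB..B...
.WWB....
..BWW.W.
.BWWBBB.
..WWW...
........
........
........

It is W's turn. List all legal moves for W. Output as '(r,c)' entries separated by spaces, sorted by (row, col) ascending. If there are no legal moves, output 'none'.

Answer: (0,2) (0,3) (1,4) (2,0) (2,1) (2,5) (3,0) (3,7) (4,5) (4,6)

Derivation:
(0,2): flips 2 -> legal
(0,3): flips 1 -> legal
(0,5): no bracket -> illegal
(1,0): no bracket -> illegal
(1,4): flips 1 -> legal
(1,5): no bracket -> illegal
(2,0): flips 1 -> legal
(2,1): flips 1 -> legal
(2,5): flips 1 -> legal
(2,7): no bracket -> illegal
(3,0): flips 1 -> legal
(3,7): flips 3 -> legal
(4,0): no bracket -> illegal
(4,1): no bracket -> illegal
(4,5): flips 1 -> legal
(4,6): flips 2 -> legal
(4,7): no bracket -> illegal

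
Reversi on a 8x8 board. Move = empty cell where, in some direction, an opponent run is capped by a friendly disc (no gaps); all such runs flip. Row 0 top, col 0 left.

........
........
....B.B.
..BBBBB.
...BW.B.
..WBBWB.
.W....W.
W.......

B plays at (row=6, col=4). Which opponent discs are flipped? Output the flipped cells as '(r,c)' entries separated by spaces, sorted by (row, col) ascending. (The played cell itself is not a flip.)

Answer: (5,5)

Derivation:
Dir NW: first cell 'B' (not opp) -> no flip
Dir N: first cell 'B' (not opp) -> no flip
Dir NE: opp run (5,5) capped by B -> flip
Dir W: first cell '.' (not opp) -> no flip
Dir E: first cell '.' (not opp) -> no flip
Dir SW: first cell '.' (not opp) -> no flip
Dir S: first cell '.' (not opp) -> no flip
Dir SE: first cell '.' (not opp) -> no flip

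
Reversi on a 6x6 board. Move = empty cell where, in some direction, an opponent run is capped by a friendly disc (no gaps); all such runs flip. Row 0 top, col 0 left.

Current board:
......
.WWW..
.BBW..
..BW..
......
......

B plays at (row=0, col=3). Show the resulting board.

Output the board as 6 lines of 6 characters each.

Place B at (0,3); scan 8 dirs for brackets.
Dir NW: edge -> no flip
Dir N: edge -> no flip
Dir NE: edge -> no flip
Dir W: first cell '.' (not opp) -> no flip
Dir E: first cell '.' (not opp) -> no flip
Dir SW: opp run (1,2) capped by B -> flip
Dir S: opp run (1,3) (2,3) (3,3), next='.' -> no flip
Dir SE: first cell '.' (not opp) -> no flip
All flips: (1,2)

Answer: ...B..
.WBW..
.BBW..
..BW..
......
......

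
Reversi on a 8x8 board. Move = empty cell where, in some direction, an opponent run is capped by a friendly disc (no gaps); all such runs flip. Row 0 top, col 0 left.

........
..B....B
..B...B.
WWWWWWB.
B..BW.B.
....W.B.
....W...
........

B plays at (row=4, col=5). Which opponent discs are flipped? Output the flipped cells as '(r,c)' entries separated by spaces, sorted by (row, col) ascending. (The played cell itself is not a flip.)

Dir NW: opp run (3,4), next='.' -> no flip
Dir N: opp run (3,5), next='.' -> no flip
Dir NE: first cell 'B' (not opp) -> no flip
Dir W: opp run (4,4) capped by B -> flip
Dir E: first cell 'B' (not opp) -> no flip
Dir SW: opp run (5,4), next='.' -> no flip
Dir S: first cell '.' (not opp) -> no flip
Dir SE: first cell 'B' (not opp) -> no flip

Answer: (4,4)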